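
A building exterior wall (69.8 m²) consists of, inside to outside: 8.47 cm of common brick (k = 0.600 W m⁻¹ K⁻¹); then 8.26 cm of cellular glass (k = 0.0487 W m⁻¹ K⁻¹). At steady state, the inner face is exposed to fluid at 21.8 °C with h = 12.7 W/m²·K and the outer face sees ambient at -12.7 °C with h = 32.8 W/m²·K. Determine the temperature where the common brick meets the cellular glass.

Treat each layer as a resistance in series:
  R_conv,in = 1/(hA) = 1/(12.7·69.8) = 0.001128 K/W
  R_common brick = L/(kA) = 0.0847/(0.600·69.8) = 0.002022 K/W
  R_cellular glass = L/(kA) = 0.0826/(0.0487·69.8) = 0.02430 K/W
  R_conv,out = 1/(hA) = 1/(32.8·69.8) = 4.368×10^-4 K/W
ΣR = 0.001128 + 0.002022 + 0.02430 + 4.368×10^-4 = 0.02789 K/W
Q = ΔT/ΣR = (21.8 °C − -12.7 °C)/0.02789 = 1237 W
From the inner boundary to the common brick/cellular glass interface, ΣR_partial = 0.003150 K/W.
T_interface = T_in − Q·ΣR_partial = 21.8 °C − (1237)(0.003150) = 17.9 °C

T = 17.9 °C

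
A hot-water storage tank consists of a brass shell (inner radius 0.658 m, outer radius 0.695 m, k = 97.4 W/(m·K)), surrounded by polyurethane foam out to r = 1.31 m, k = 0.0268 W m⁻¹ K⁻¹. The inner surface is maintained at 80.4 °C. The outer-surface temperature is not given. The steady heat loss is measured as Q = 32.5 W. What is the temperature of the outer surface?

Sum the resistances:
  R_brass = (1/0.658 − 1/0.695)/(4πk) = 0.08091/(4π·97.4) = 6.610×10^-5 K/W
  R_polyurethane foam = (1/0.695 − 1/1.31)/(4πk) = 0.6755/(4π·0.0268) = 2.006 K/W
ΣR = 2.006 K/W
ΔT = Q·ΣR = 32.5 × 2.006 = 65.19 K
Heat flows outward, so T_out = T_in − ΔT = 80.4 − 65.19 = 15.2 °C

T_out = 15.2 °C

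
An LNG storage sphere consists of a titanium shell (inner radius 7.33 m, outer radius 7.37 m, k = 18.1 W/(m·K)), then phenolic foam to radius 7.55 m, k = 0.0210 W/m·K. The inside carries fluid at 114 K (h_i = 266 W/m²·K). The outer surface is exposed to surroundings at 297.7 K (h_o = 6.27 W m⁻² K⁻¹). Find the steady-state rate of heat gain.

Q = 14.7 kW

Treat each layer as a resistance in series:
  R_conv,in = 1/(4πr²h) = 1/(4π·7.33²·266) = 5.568×10^-6 K/W
  R_titanium = (1/7.33 − 1/7.37)/(4πk) = 7.404×10^-4/(4π·18.1) = 3.255×10^-6 K/W
  R_phenolic foam = (1/7.37 − 1/7.55)/(4πk) = 0.003235/(4π·0.0210) = 0.01226 K/W
  R_conv,out = 1/(4πr²h) = 1/(4π·7.55²·6.27) = 2.227×10^-4 K/W
ΣR = 5.568×10^-6 + 3.255×10^-6 + 0.01226 + 2.227×10^-4 = 0.01249 K/W
Q = ΔT/ΣR = (114 K − 297.7 K)/0.01249 = -14700 W
(Negative Q ⇒ heat flows inward; heat gain = 14700 W.)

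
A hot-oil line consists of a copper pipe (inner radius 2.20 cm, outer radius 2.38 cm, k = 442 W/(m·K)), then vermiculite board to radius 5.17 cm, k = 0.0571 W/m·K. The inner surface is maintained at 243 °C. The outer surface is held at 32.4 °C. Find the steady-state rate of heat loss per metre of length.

Q' = 97.4 W/m

Treat each layer as a resistance in series:
  R'_copper = ln(0.0238/0.0220)/(2πk) = 0.07864/(2π·442) = 2.832×10^-5 m·K/W
  R'_vermiculite board = ln(0.0517/0.0238)/(2πk) = 0.7758/(2π·0.0571) = 2.162 m·K/W
ΣR = 2.832×10^-5 + 2.162 = 2.162 m·K/W
Q' = ΔT/ΣR = (243 °C − 32.4 °C)/2.162 = 97.4 W/m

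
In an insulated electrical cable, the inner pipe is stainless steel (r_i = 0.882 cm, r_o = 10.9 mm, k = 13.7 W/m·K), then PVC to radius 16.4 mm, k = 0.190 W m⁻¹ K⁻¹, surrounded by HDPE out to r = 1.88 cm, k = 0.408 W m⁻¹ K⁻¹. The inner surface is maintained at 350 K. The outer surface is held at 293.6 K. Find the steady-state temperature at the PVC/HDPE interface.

T = 301.2 K

Resistance network (inner→outer):
  R'_stainless steel = ln(0.0109/0.00882)/(2πk) = 0.2117/(2π·13.7) = 0.002460 m·K/W
  R'_PVC = ln(0.0164/0.0109)/(2πk) = 0.4085/(2π·0.190) = 0.3422 m·K/W
  R'_HDPE = ln(0.0188/0.0164)/(2πk) = 0.1366/(2π·0.408) = 0.05328 m·K/W
ΣR = 0.002460 + 0.3422 + 0.05328 = 0.3979 m·K/W
Q' = ΔT/ΣR = (350 K − 293.6 K)/0.3979 = 141.7 W/m
From the inner boundary to the PVC/HDPE interface, ΣR_partial = 0.3447 m·K/W.
T_interface = T_in − Q'·ΣR_partial = 350 K − (141.7)(0.3447) = 301.2 K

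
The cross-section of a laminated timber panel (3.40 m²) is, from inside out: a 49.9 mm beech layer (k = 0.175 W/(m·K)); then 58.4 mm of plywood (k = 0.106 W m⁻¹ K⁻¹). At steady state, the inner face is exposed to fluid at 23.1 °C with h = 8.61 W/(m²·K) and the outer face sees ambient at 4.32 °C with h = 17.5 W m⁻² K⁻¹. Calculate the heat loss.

Treat each layer as a resistance in series:
  R_conv,in = 1/(hA) = 1/(8.61·3.40) = 0.03416 K/W
  R_beech = L/(kA) = 0.0499/(0.175·3.40) = 0.08387 K/W
  R_plywood = L/(kA) = 0.0584/(0.106·3.40) = 0.1620 K/W
  R_conv,out = 1/(hA) = 1/(17.5·3.40) = 0.01681 K/W
ΣR = 0.03416 + 0.08387 + 0.1620 + 0.01681 = 0.2968 K/W
Q = ΔT/ΣR = (23.1 °C − 4.32 °C)/0.2968 = 63.3 W

Q = 63.3 W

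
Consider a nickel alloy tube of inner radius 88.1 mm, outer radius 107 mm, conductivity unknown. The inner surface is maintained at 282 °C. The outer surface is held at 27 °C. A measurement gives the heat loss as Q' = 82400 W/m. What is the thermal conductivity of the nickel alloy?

ΣR = ΔT/Q' = |282 − 27|/82400 = 0.003095 m·K/W
ln(r₂/r₁)/(2πk) = 0.003095 ⇒ k = 0.1944/(2π·0.003095) = 10.0 W/m·K

k = 10.0 W/m·K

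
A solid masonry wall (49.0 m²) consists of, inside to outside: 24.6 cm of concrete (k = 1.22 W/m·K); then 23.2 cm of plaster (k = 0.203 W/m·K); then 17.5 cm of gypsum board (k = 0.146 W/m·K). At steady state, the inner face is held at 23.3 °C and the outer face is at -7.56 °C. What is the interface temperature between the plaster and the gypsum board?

Treat each layer as a resistance in series:
  R_concrete = L/(kA) = 0.246/(1.22·49.0) = 0.004115 K/W
  R_plaster = L/(kA) = 0.232/(0.203·49.0) = 0.02332 K/W
  R_gypsum board = L/(kA) = 0.175/(0.146·49.0) = 0.02446 K/W
ΣR = 0.004115 + 0.02332 + 0.02446 = 0.05189 K/W
Q = ΔT/ΣR = (23.3 °C − -7.56 °C)/0.05189 = 594.7 W
From the inner boundary to the plaster/gypsum board interface, ΣR_partial = 0.02744 K/W.
T_interface = T_in − Q·ΣR_partial = 23.3 °C − (594.7)(0.02744) = 6.98 °C

T = 6.98 °C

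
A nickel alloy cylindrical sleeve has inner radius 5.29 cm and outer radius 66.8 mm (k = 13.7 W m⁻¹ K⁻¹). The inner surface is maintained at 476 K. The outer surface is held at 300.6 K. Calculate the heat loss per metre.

Q' = 2πk·ΔT/ln(r₂/r₁) = 2π × 13.7 × 175.4 / ln(0.0668/0.0529) = 64700 W/m

Q' = 64.7 kW/m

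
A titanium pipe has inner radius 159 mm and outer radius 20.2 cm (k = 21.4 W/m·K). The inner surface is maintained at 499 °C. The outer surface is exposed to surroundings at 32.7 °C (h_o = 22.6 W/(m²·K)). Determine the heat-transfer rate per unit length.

Resistance network (inner→outer):
  R'_titanium = ln(0.202/0.159)/(2πk) = 0.2394/(2π·21.4) = 0.001780 m·K/W
  R'_conv,out = 1/(2πr h) = 1/(2π·0.202·22.6) = 0.03486 m·K/W
ΣR = 0.001780 + 0.03486 = 0.03664 m·K/W
Q' = ΔT/ΣR = (499 °C − 32.7 °C)/0.03664 = 12700 W/m

Q' = 12.7 kW/m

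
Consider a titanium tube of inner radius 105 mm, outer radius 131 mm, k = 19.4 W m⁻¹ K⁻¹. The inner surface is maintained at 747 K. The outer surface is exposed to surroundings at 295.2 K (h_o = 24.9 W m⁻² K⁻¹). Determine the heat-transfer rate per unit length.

Treat each layer as a resistance in series:
  R'_titanium = ln(0.131/0.105)/(2πk) = 0.2212/(2π·19.4) = 0.001815 m·K/W
  R'_conv,out = 1/(2πr h) = 1/(2π·0.131·24.9) = 0.04879 m·K/W
ΣR = 0.001815 + 0.04879 = 0.05060 m·K/W
Q' = ΔT/ΣR = (747 K − 295.2 K)/0.05060 = 8930 W/m

Q' = 8930 W/m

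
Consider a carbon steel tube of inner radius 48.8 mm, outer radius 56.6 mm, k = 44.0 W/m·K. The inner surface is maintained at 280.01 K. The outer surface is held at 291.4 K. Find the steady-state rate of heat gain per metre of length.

Q' = 21.2 kW/m

Q' = 2πk·ΔT/ln(r₂/r₁) = 2π × 44.0 × 11.39 / ln(0.0566/0.0488) = 21200 W/m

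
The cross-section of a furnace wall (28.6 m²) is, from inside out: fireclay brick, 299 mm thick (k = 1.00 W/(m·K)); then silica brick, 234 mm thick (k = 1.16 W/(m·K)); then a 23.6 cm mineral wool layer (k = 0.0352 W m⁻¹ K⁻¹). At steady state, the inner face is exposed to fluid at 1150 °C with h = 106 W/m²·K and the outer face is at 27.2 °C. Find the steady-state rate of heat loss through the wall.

Q = 4.45 kW

Series thermal resistances, inner to outer:
  R_conv,in = 1/(hA) = 1/(106·28.6) = 3.299×10^-4 K/W
  R_fireclay brick = L/(kA) = 0.299/(1.00·28.6) = 0.01045 K/W
  R_silica brick = L/(kA) = 0.234/(1.16·28.6) = 0.007053 K/W
  R_mineral wool = L/(kA) = 0.236/(0.0352·28.6) = 0.2344 K/W
ΣR = 3.299×10^-4 + 0.01045 + 0.007053 + 0.2344 = 0.2522 K/W
Q = ΔT/ΣR = (1150 °C − 27.2 °C)/0.2522 = 4450 W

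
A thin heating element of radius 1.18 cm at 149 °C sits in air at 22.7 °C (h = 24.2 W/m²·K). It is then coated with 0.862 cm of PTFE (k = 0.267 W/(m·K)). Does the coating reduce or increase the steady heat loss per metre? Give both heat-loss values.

reduces: 227 → 195 W/m

Critical radius for a cylinder: r_cr = k/h = 0.0110 m = 1.10 cm.
Outer radius after coating: r₂ = 0.0118 + 0.00862 = 0.02042 m.
Since r₁ ≥ r_cr, any added insulation reduces the heat loss.
Bare: R = 1/(2πr₁h) = 0.5573 m·K/W; Q = 126.3/0.5573 = 227 W/m.
Coated: R = R_cond + R_conv = 0.6490 m·K/W; Q = 126.3/0.6490 = 195 W/m.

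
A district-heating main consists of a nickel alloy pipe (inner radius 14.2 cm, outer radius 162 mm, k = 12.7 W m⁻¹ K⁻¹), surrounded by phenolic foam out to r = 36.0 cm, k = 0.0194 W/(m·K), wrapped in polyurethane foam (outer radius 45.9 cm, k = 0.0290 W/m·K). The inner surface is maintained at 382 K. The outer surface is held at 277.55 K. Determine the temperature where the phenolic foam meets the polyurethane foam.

Resistance network (inner→outer):
  R'_nickel alloy = ln(0.162/0.142)/(2πk) = 0.1318/(2π·12.7) = 0.001651 m·K/W
  R'_phenolic foam = ln(0.360/0.162)/(2πk) = 0.7985/(2π·0.0194) = 6.551 m·K/W
  R'_polyurethane foam = ln(0.459/0.360)/(2πk) = 0.2429/(2π·0.0290) = 1.333 m·K/W
ΣR = 0.001651 + 6.551 + 1.333 = 7.886 m·K/W
Q' = ΔT/ΣR = (382 K − 277.55 K)/7.886 = 13.24 W/m
From the inner boundary to the phenolic foam/polyurethane foam interface, ΣR_partial = 6.553 m·K/W.
T_interface = T_in − Q'·ΣR_partial = 382 K − (13.24)(6.553) = 295.2 K

T = 295.2 K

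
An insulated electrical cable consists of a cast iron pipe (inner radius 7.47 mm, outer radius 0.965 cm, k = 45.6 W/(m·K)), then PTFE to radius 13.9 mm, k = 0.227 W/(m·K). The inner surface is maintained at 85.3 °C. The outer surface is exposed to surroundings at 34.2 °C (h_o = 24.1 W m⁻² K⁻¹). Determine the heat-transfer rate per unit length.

Resistance network (inner→outer):
  R'_cast iron = ln(0.00965/0.00747)/(2πk) = 0.2561/(2π·45.6) = 8.937×10^-4 m·K/W
  R'_PTFE = ln(0.0139/0.00965)/(2πk) = 0.3649/(2π·0.227) = 0.2559 m·K/W
  R'_conv,out = 1/(2πr h) = 1/(2π·0.0139·24.1) = 0.4751 m·K/W
ΣR = 8.937×10^-4 + 0.2559 + 0.4751 = 0.7319 m·K/W
Q' = ΔT/ΣR = (85.3 °C − 34.2 °C)/0.7319 = 69.8 W/m

Q' = 69.8 W/m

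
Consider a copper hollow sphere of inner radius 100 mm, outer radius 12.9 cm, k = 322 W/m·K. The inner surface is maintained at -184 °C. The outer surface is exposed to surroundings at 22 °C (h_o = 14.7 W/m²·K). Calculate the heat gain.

Treat each layer as a resistance in series:
  R_copper = (1/0.100 − 1/0.129)/(4πk) = 2.248/(4π·322) = 5.556×10^-4 K/W
  R_conv,out = 1/(4πr²h) = 1/(4π·0.129²·14.7) = 0.3253 K/W
ΣR = 5.556×10^-4 + 0.3253 = 0.3259 K/W
Q = ΔT/ΣR = (-184 °C − 22 °C)/0.3259 = -632 W
(Negative Q ⇒ heat flows inward; heat gain = 632 W.)

Q = 632 W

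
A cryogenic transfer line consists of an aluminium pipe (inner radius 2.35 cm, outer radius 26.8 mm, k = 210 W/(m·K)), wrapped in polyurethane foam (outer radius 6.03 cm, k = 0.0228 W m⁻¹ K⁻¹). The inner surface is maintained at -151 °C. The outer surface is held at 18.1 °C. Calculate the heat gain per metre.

Q' = 29.9 W/m

Treat each layer as a resistance in series:
  R'_aluminium = ln(0.0268/0.0235)/(2πk) = 0.1314/(2π·210) = 9.959×10^-5 m·K/W
  R'_polyurethane foam = ln(0.0603/0.0268)/(2πk) = 0.8109/(2π·0.0228) = 5.661 m·K/W
ΣR = 9.959×10^-5 + 5.661 = 5.661 m·K/W
Q' = ΔT/ΣR = (-151 °C − 18.1 °C)/5.661 = -29.9 W/m
(Negative Q' ⇒ heat flows inward; heat gain = 29.9 W/m.)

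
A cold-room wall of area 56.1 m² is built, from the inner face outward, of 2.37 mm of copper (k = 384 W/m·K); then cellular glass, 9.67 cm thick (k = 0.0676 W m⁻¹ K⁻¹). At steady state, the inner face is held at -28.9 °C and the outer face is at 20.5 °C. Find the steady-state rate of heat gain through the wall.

Series thermal resistances, inner to outer:
  R_copper = L/(kA) = 0.00237/(384·56.1) = 1.100×10^-7 K/W
  R_cellular glass = L/(kA) = 0.0967/(0.0676·56.1) = 0.02550 K/W
ΣR = 1.100×10^-7 + 0.02550 = 0.02550 K/W
Q = ΔT/ΣR = (-28.9 °C − 20.5 °C)/0.02550 = -1940 W
(Negative Q ⇒ heat flows inward; heat gain = 1940 W.)

Q = 1940 W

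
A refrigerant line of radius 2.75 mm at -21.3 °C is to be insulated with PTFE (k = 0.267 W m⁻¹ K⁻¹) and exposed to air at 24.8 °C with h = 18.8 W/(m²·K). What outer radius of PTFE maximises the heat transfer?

For a cylinder, r_cr = k_ins/h = 0.267/18.8 = 0.0142 m = 1.42 cm

r_cr = 1.42 cm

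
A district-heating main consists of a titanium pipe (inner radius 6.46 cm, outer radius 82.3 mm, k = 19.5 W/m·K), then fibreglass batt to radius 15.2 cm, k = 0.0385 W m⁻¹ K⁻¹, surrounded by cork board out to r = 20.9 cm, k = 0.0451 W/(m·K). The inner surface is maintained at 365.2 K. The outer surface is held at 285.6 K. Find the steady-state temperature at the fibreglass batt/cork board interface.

T = 310.0 K

Treat each layer as a resistance in series:
  R'_titanium = ln(0.0823/0.0646)/(2πk) = 0.2422/(2π·19.5) = 0.001976 m·K/W
  R'_fibreglass batt = ln(0.152/0.0823)/(2πk) = 0.6135/(2π·0.0385) = 2.536 m·K/W
  R'_cork board = ln(0.209/0.152)/(2πk) = 0.3185/(2π·0.0451) = 1.124 m·K/W
ΣR = 0.001976 + 2.536 + 1.124 = 3.662 m·K/W
Q' = ΔT/ΣR = (365.2 K − 285.6 K)/3.662 = 21.74 W/m
From the inner boundary to the fibreglass batt/cork board interface, ΣR_partial = 2.538 m·K/W.
T_interface = T_in − Q'·ΣR_partial = 365.2 K − (21.74)(2.538) = 310.0 K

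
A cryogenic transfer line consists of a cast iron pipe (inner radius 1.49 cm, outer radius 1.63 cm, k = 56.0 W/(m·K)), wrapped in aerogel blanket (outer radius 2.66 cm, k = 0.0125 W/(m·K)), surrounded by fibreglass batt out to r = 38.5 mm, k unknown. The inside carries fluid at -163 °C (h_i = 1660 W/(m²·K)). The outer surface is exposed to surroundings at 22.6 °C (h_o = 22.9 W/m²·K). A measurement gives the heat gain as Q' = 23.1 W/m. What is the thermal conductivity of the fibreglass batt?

k = 0.0365 W/m·K

ΣR = ΔT/Q' = |-163 − 22.6|/23.1 = 8.035 m·K/W
Known resistances:
  R'_conv,in = 1/(2πr h) = 1/(2π·0.0149·1660) = 0.006435 m·K/W
  R'_cast iron = ln(0.0163/0.0149)/(2πk) = 0.08980/(2π·56.0) = 2.552×10^-4 m·K/W
  R'_aerogel blanket = ln(0.0266/0.0163)/(2πk) = 0.4897/(2π·0.0125) = 6.236 m·K/W
  R'_conv,out = 1/(2πr h) = 1/(2π·0.0385·22.9) = 0.1805 m·K/W
R_fibreglass batt = ΣR − ΣR_known = 8.035 − 6.423 = 1.612 m·K/W
ln(r₂/r₁)/(2πk) = 1.612 ⇒ k = 0.3697/(2π·1.612) = 0.0365 W/m·K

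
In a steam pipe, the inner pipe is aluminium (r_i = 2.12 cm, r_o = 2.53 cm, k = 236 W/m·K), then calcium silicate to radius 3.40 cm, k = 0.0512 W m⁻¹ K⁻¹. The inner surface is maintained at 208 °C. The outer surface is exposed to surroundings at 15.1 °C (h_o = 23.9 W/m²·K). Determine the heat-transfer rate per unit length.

Q' = 173 W/m

Series thermal resistances, inner to outer:
  R'_aluminium = ln(0.0253/0.0212)/(2πk) = 0.1768/(2π·236) = 1.192×10^-4 m·K/W
  R'_calcium silicate = ln(0.0340/0.0253)/(2πk) = 0.2956/(2π·0.0512) = 0.9187 m·K/W
  R'_conv,out = 1/(2πr h) = 1/(2π·0.0340·23.9) = 0.1959 m·K/W
ΣR = 1.192×10^-4 + 0.9187 + 0.1959 = 1.115 m·K/W
Q' = ΔT/ΣR = (208 °C − 15.1 °C)/1.115 = 173 W/m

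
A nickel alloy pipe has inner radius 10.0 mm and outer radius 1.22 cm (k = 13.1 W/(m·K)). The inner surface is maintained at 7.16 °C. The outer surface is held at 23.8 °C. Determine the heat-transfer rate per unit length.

Q' = 2πk·ΔT/ln(r₂/r₁) = 2π × 13.1 × 16.64 / ln(0.0122/0.0100) = 6890 W/m

Q' = 6890 W/m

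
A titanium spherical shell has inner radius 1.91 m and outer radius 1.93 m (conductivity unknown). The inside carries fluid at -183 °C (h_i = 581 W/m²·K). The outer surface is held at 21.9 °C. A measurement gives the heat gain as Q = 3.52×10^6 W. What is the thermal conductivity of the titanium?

ΣR = ΔT/Q = |-183 − 21.9|/3.52×10^6 = 5.821×10^-5 K/W
Known resistances:
  R_conv,in = 1/(4πr²h) = 1/(4π·1.91²·581) = 3.754×10^-5 K/W
R_titanium = ΣR − ΣR_known = 5.821×10^-5 − 3.754×10^-5 = 2.067×10^-5 K/W
(1/r₁−1/r₂)/(4πk) = 2.067×10^-5 ⇒ k = 0.005425/(4π·2.067×10^-5) = 20.9 W/m·K

k = 20.9 W/m·K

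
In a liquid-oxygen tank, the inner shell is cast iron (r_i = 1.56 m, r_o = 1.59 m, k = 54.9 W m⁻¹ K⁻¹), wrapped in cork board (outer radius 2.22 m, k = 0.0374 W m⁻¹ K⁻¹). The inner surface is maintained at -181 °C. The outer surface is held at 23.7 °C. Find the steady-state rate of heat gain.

Series thermal resistances, inner to outer:
  R_cast iron = (1/1.56 − 1/1.59)/(4πk) = 0.01209/(4π·54.9) = 1.753×10^-5 K/W
  R_cork board = (1/1.59 − 1/2.22)/(4πk) = 0.1785/(4π·0.0374) = 0.3798 K/W
ΣR = 1.753×10^-5 + 0.3798 = 0.3798 K/W
Q = ΔT/ΣR = (-181 °C − 23.7 °C)/0.3798 = -539 W
(Negative Q ⇒ heat flows inward; heat gain = 539 W.)

Q = 539 W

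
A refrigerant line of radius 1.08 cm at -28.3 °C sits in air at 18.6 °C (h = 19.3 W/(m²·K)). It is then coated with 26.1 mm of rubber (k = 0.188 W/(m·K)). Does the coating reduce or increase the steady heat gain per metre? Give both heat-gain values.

Critical radius for a cylinder: r_cr = k/h = 0.00974 m = 0.974 cm.
Outer radius after coating: r₂ = 0.0108 + 0.0261 = 0.0369 m.
Since r₁ ≥ r_cr, any added insulation reduces the heat gain.
Bare: R = 1/(2πr₁h) = 0.7636 m·K/W; Q = 46.9/0.7636 = 61.4 W/m.
Coated: R = R_cond + R_conv = 1.264 m·K/W; Q = 46.9/1.264 = 37.1 W/m.

reduces: 61.4 → 37.1 W/m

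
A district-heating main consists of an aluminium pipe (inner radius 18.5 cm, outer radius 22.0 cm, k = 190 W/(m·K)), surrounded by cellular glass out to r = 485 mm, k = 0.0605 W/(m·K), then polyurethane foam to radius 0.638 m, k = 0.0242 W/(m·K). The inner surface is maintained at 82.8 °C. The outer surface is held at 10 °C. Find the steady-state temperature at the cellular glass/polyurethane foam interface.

T = 43.8 °C

Series thermal resistances, inner to outer:
  R'_aluminium = ln(0.220/0.185)/(2πk) = 0.1733/(2π·190) = 1.451×10^-4 m·K/W
  R'_cellular glass = ln(0.485/0.220)/(2πk) = 0.7905/(2π·0.0605) = 2.080 m·K/W
  R'_polyurethane foam = ln(0.638/0.485)/(2πk) = 0.2742/(2π·0.0242) = 1.803 m·K/W
ΣR = 1.451×10^-4 + 2.080 + 1.803 = 3.883 m·K/W
Q' = ΔT/ΣR = (82.8 °C − 10 °C)/3.883 = 18.75 W/m
From the inner boundary to the cellular glass/polyurethane foam interface, ΣR_partial = 2.080 m·K/W.
T_interface = T_in − Q'·ΣR_partial = 82.8 °C − (18.75)(2.080) = 43.8 °C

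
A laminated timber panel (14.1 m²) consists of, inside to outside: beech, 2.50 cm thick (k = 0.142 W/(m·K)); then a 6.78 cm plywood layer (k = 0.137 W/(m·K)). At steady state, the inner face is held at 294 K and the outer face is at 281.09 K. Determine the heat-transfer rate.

Resistance network (inner→outer):
  R_beech = L/(kA) = 0.0250/(0.142·14.1) = 0.01249 K/W
  R_plywood = L/(kA) = 0.0678/(0.137·14.1) = 0.03510 K/W
ΣR = 0.01249 + 0.03510 = 0.04759 K/W
Q = ΔT/ΣR = (294 K − 281.09 K)/0.04759 = 271 W

Q = 271 W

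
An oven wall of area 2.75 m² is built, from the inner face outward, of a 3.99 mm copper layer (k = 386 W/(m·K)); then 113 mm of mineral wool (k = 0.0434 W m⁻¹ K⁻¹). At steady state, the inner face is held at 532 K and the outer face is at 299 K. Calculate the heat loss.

Series thermal resistances, inner to outer:
  R_copper = L/(kA) = 0.00399/(386·2.75) = 3.759×10^-6 K/W
  R_mineral wool = L/(kA) = 0.113/(0.0434·2.75) = 0.9468 K/W
ΣR = 3.759×10^-6 + 0.9468 = 0.9468 K/W
Q = ΔT/ΣR = (532 K − 299 K)/0.9468 = 246 W

Q = 246 W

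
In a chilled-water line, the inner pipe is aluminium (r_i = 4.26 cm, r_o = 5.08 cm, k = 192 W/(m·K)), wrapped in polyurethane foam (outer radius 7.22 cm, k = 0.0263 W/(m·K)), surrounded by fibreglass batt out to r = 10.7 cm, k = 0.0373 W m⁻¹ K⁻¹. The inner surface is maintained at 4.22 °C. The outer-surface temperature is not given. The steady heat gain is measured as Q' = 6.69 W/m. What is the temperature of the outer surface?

T_out = 29.7 °C

Series resistances:
  R'_aluminium = ln(0.0508/0.0426)/(2πk) = 0.1760/(2π·192) = 1.459×10^-4 m·K/W
  R'_polyurethane foam = ln(0.0722/0.0508)/(2πk) = 0.3515/(2π·0.0263) = 2.127 m·K/W
  R'_fibreglass batt = ln(0.107/0.0722)/(2πk) = 0.3934/(2π·0.0373) = 1.679 m·K/W
ΣR = 3.806 m·K/W
ΔT = Q'·ΣR = 6.69 × 3.806 = 25.46 K
Heat flows inward, so T_out = T_in + ΔT = 4.22 + 25.46 = 29.7 °C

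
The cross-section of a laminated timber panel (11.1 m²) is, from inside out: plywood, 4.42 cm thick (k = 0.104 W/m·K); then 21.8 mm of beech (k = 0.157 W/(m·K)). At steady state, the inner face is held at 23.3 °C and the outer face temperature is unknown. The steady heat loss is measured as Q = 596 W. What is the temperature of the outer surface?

T_out = -6.98 °C

Sum the resistances:
  R_plywood = L/(kA) = 0.0442/(0.104·11.1) = 0.03829 K/W
  R_beech = L/(kA) = 0.0218/(0.157·11.1) = 0.01251 K/W
ΣR = 0.05080 K/W
ΔT = Q·ΣR = 596 × 0.05080 = 30.28 K
Heat flows outward, so T_out = T_in − ΔT = 23.3 − 30.28 = -6.98 °C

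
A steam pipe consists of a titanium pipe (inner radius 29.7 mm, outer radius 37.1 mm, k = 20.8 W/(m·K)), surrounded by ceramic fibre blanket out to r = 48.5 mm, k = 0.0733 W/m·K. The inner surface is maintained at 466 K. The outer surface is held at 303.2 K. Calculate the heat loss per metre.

Q' = 279 W/m

Resistance network (inner→outer):
  R'_titanium = ln(0.0371/0.0297)/(2πk) = 0.2225/(2π·20.8) = 0.001702 m·K/W
  R'_ceramic fibre blanket = ln(0.0485/0.0371)/(2πk) = 0.2679/(2π·0.0733) = 0.5818 m·K/W
ΣR = 0.001702 + 0.5818 = 0.5835 m·K/W
Q' = ΔT/ΣR = (466 K − 303.2 K)/0.5835 = 279 W/m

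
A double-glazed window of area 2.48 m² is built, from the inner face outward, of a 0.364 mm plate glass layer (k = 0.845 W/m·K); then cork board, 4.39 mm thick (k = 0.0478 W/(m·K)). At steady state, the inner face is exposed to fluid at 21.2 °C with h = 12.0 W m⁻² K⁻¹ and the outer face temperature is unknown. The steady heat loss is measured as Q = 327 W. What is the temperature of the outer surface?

T_out = -1.95 °C

Sum the resistances:
  R_conv,in = 1/(hA) = 1/(12.0·2.48) = 0.03360 K/W
  R_plate glass = L/(kA) = 3.64×10^-4/(0.845·2.48) = 1.737×10^-4 K/W
  R_cork board = L/(kA) = 0.00439/(0.0478·2.48) = 0.03703 K/W
ΣR = 0.07081 K/W
ΔT = Q·ΣR = 327 × 0.07081 = 23.15 K
Heat flows outward, so T_out = T_in − ΔT = 21.2 − 23.15 = -1.95 °C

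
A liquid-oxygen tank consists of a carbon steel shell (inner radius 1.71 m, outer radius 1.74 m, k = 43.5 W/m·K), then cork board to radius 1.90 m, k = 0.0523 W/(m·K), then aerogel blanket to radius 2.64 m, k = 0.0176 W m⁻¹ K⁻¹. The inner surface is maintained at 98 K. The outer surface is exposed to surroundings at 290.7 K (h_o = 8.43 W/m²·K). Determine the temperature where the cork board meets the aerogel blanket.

T = 117 K

Resistance network (inner→outer):
  R_carbon steel = (1/1.71 − 1/1.74)/(4πk) = 0.01008/(4π·43.5) = 1.844×10^-5 K/W
  R_cork board = (1/1.74 − 1/1.90)/(4πk) = 0.04840/(4π·0.0523) = 0.07364 K/W
  R_aerogel blanket = (1/1.90 − 1/2.64)/(4πk) = 0.1475/(4π·0.0176) = 0.6670 K/W
  R_conv,out = 1/(4πr²h) = 1/(4π·2.64²·8.43) = 0.001354 K/W
ΣR = 1.844×10^-5 + 0.07364 + 0.6670 + 0.001354 = 0.7420 K/W
Q = ΔT/ΣR = (98 K − 290.7 K)/0.7420 = -259.7 W
From the inner boundary to the cork board/aerogel blanket interface, ΣR_partial = 0.07366 K/W.
T_interface = T_in − Q·ΣR_partial = 98 K − (-259.7)(0.07366) = 117 K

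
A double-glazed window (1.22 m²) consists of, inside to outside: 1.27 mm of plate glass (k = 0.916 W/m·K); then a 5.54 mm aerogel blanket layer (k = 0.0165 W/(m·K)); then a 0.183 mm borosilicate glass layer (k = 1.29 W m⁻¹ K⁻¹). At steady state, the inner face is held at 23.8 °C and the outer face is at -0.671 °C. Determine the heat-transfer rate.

Q = 88.5 W

Resistance network (inner→outer):
  R_plate glass = L/(kA) = 0.00127/(0.916·1.22) = 0.001136 K/W
  R_aerogel blanket = L/(kA) = 0.00554/(0.0165·1.22) = 0.2752 K/W
  R_borosilicate glass = L/(kA) = 1.83×10^-4/(1.29·1.22) = 1.163×10^-4 K/W
ΣR = 0.001136 + 0.2752 + 1.163×10^-4 = 0.2765 K/W
Q = ΔT/ΣR = (23.8 °C − -0.671 °C)/0.2765 = 88.5 W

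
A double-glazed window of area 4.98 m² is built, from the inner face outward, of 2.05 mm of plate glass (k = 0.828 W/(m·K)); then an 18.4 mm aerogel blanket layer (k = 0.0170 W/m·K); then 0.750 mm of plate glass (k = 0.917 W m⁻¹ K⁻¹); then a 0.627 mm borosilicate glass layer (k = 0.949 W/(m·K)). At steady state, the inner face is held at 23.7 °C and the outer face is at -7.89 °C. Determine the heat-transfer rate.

Series thermal resistances, inner to outer:
  R_plate glass = L/(kA) = 0.00205/(0.828·4.98) = 4.972×10^-4 K/W
  R_aerogel blanket = L/(kA) = 0.0184/(0.0170·4.98) = 0.2173 K/W
  R_plate glass = L/(kA) = 7.50×10^-4/(0.917·4.98) = 1.642×10^-4 K/W
  R_borosilicate glass = L/(kA) = 6.27×10^-4/(0.949·4.98) = 1.327×10^-4 K/W
ΣR = 4.972×10^-4 + 0.2173 + 1.642×10^-4 + 1.327×10^-4 = 0.2181 K/W
Q = ΔT/ΣR = (23.7 °C − -7.89 °C)/0.2181 = 145 W

Q = 145 W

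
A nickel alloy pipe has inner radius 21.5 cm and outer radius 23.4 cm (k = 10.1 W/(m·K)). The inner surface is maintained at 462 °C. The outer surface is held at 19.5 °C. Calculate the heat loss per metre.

Q' = 2πk·ΔT/ln(r₂/r₁) = 2π × 10.1 × 442.5 / ln(0.234/0.215) = 3.32×10^5 W/m

Q' = 332 kW/m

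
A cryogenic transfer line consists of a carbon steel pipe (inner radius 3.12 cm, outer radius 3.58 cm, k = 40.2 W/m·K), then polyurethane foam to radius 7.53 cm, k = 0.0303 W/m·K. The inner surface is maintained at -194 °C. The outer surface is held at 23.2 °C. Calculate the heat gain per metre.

Q' = 55.6 W/m

Resistance network (inner→outer):
  R'_carbon steel = ln(0.0358/0.0312)/(2πk) = 0.1375/(2π·40.2) = 5.445×10^-4 m·K/W
  R'_polyurethane foam = ln(0.0753/0.0358)/(2πk) = 0.7435/(2π·0.0303) = 3.906 m·K/W
ΣR = 5.445×10^-4 + 3.906 = 3.907 m·K/W
Q' = ΔT/ΣR = (-194 °C − 23.2 °C)/3.907 = -55.6 W/m
(Negative Q' ⇒ heat flows inward; heat gain = 55.6 W/m.)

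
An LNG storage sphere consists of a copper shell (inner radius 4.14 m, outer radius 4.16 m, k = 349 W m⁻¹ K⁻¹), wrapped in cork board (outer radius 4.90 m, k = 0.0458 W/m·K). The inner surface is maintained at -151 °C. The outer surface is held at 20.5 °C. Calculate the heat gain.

Q = 2.72 kW

Resistance network (inner→outer):
  R_copper = (1/4.14 − 1/4.16)/(4πk) = 0.001161/(4π·349) = 2.648×10^-7 K/W
  R_cork board = (1/4.16 − 1/4.90)/(4πk) = 0.03630/(4π·0.0458) = 0.06308 K/W
ΣR = 2.648×10^-7 + 0.06308 = 0.06308 K/W
Q = ΔT/ΣR = (-151 °C − 20.5 °C)/0.06308 = -2720 W
(Negative Q ⇒ heat flows inward; heat gain = 2720 W.)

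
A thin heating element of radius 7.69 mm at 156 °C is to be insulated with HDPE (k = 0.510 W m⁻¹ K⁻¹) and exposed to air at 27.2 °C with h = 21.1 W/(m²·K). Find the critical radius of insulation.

r_cr = 2.42 cm

For a cylinder, r_cr = k_ins/h = 0.510/21.1 = 0.0242 m = 2.42 cm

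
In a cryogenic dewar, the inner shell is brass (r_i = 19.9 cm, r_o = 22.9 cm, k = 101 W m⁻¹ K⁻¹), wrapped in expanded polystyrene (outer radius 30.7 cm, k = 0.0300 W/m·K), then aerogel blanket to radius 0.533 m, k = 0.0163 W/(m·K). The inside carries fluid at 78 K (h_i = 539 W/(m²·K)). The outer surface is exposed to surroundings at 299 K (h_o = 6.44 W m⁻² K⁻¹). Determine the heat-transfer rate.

Resistance network (inner→outer):
  R_conv,in = 1/(4πr²h) = 1/(4π·0.199²·539) = 0.003728 K/W
  R_brass = (1/0.199 − 1/0.229)/(4πk) = 0.6583/(4π·101) = 5.187×10^-4 K/W
  R_expanded polystyrene = (1/0.229 − 1/0.307)/(4πk) = 1.109/(4π·0.0300) = 2.943 K/W
  R_aerogel blanket = (1/0.307 − 1/0.533)/(4πk) = 1.381/(4π·0.0163) = 6.743 K/W
  R_conv,out = 1/(4πr²h) = 1/(4π·0.533²·6.44) = 0.04350 K/W
ΣR = 0.003728 + 5.187×10^-4 + 2.943 + 6.743 + 0.04350 = 9.734 K/W
Q = ΔT/ΣR = (78 K − 299 K)/9.734 = -22.7 W
(Negative Q ⇒ heat flows inward; heat gain = 22.7 W.)

Q = 22.7 W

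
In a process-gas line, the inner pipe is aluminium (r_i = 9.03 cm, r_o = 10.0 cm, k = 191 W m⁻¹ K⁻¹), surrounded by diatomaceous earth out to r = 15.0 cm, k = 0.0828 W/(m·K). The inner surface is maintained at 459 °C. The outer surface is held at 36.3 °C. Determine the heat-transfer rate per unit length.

Resistance network (inner→outer):
  R'_aluminium = ln(0.100/0.0903)/(2πk) = 0.1020/(2π·191) = 8.502×10^-5 m·K/W
  R'_diatomaceous earth = ln(0.150/0.100)/(2πk) = 0.4055/(2π·0.0828) = 0.7794 m·K/W
ΣR = 8.502×10^-5 + 0.7794 = 0.7795 m·K/W
Q' = ΔT/ΣR = (459 °C − 36.3 °C)/0.7795 = 542 W/m

Q' = 542 W/m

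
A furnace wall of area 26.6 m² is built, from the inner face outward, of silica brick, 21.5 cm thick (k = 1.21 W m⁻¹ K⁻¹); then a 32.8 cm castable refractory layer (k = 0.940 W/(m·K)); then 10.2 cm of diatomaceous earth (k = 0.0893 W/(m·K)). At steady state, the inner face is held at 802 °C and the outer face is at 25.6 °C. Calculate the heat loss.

Treat each layer as a resistance in series:
  R_silica brick = L/(kA) = 0.215/(1.21·26.6) = 0.006680 K/W
  R_castable refractory = L/(kA) = 0.328/(0.940·26.6) = 0.01312 K/W
  R_diatomaceous earth = L/(kA) = 0.102/(0.0893·26.6) = 0.04294 K/W
ΣR = 0.006680 + 0.01312 + 0.04294 = 0.06274 K/W
Q = ΔT/ΣR = (802 °C − 25.6 °C)/0.06274 = 12400 W

Q = 12400 W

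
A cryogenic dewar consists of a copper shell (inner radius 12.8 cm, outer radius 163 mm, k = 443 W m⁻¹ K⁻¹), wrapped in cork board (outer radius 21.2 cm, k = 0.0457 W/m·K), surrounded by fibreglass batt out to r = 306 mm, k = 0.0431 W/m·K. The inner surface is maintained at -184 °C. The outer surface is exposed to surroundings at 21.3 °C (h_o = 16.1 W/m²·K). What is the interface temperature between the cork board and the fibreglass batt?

T = -86.5 °C

Resistance network (inner→outer):
  R_copper = (1/0.128 − 1/0.163)/(4πk) = 1.678/(4π·443) = 3.013×10^-4 K/W
  R_cork board = (1/0.163 − 1/0.212)/(4πk) = 1.418/(4π·0.0457) = 2.469 K/W
  R_fibreglass batt = (1/0.212 − 1/0.306)/(4πk) = 1.449/(4π·0.0431) = 2.675 K/W
  R_conv,out = 1/(4πr²h) = 1/(4π·0.306²·16.1) = 0.05279 K/W
ΣR = 3.013×10^-4 + 2.469 + 2.675 + 0.05279 = 5.197 K/W
Q = ΔT/ΣR = (-184 °C − 21.3 °C)/5.197 = -39.50 W
From the inner boundary to the cork board/fibreglass batt interface, ΣR_partial = 2.469 K/W.
T_interface = T_in − Q·ΣR_partial = -184 °C − (-39.50)(2.469) = -86.5 °C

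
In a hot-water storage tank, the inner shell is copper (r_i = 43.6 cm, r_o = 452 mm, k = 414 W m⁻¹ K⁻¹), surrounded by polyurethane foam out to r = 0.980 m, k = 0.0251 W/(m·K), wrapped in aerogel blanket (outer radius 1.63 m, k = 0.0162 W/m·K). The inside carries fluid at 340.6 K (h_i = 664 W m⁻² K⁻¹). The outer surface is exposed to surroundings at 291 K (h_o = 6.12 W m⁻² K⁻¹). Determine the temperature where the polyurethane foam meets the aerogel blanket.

Resistance network (inner→outer):
  R_conv,in = 1/(4πr²h) = 1/(4π·0.436²·664) = 6.304×10^-4 K/W
  R_copper = (1/0.436 − 1/0.452)/(4πk) = 0.08119/(4π·414) = 1.561×10^-5 K/W
  R_polyurethane foam = (1/0.452 − 1/0.980)/(4πk) = 1.192/(4π·0.0251) = 3.779 K/W
  R_aerogel blanket = (1/0.980 − 1/1.63)/(4πk) = 0.4069/(4π·0.0162) = 1.999 K/W
  R_conv,out = 1/(4πr²h) = 1/(4π·1.63²·6.12) = 0.004894 K/W
ΣR = 6.304×10^-4 + 1.561×10^-5 + 3.779 + 1.999 + 0.004894 = 5.784 K/W
Q = ΔT/ΣR = (340.6 K − 291 K)/5.784 = 8.575 W
From the inner boundary to the polyurethane foam/aerogel blanket interface, ΣR_partial = 3.780 K/W.
T_interface = T_in − Q·ΣR_partial = 340.6 K − (8.575)(3.780) = 308.2 K

T = 308.2 K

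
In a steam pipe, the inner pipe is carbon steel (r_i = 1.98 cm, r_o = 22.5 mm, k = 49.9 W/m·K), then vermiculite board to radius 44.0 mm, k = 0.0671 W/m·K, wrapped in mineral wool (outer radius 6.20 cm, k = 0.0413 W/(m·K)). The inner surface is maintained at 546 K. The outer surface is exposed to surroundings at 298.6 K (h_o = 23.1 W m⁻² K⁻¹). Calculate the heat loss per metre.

Q' = 81.8 W/m

Treat each layer as a resistance in series:
  R'_carbon steel = ln(0.0225/0.0198)/(2πk) = 0.1278/(2π·49.9) = 4.077×10^-4 m·K/W
  R'_vermiculite board = ln(0.0440/0.0225)/(2πk) = 0.6707/(2π·0.0671) = 1.591 m·K/W
  R'_mineral wool = ln(0.0620/0.0440)/(2πk) = 0.3429/(2π·0.0413) = 1.322 m·K/W
  R'_conv,out = 1/(2πr h) = 1/(2π·0.0620·23.1) = 0.1111 m·K/W
ΣR = 4.077×10^-4 + 1.591 + 1.322 + 0.1111 = 3.025 m·K/W
Q' = ΔT/ΣR = (546 K − 298.6 K)/3.025 = 81.8 W/m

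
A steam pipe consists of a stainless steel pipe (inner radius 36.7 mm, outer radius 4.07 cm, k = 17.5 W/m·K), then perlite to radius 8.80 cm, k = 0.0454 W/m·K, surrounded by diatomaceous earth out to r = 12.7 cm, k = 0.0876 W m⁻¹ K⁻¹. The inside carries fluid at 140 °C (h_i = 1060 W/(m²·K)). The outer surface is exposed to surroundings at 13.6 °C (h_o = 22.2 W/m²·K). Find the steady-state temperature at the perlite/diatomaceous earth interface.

Resistance network (inner→outer):
  R'_conv,in = 1/(2πr h) = 1/(2π·0.0367·1060) = 0.004091 m·K/W
  R'_stainless steel = ln(0.0407/0.0367)/(2πk) = 0.1035/(2π·17.5) = 9.408×10^-4 m·K/W
  R'_perlite = ln(0.0880/0.0407)/(2πk) = 0.7711/(2π·0.0454) = 2.703 m·K/W
  R'_diatomaceous earth = ln(0.127/0.0880)/(2πk) = 0.3669/(2π·0.0876) = 0.6665 m·K/W
  R'_conv,out = 1/(2πr h) = 1/(2π·0.127·22.2) = 0.05645 m·K/W
ΣR = 0.004091 + 9.408×10^-4 + 2.703 + 0.6665 + 0.05645 = 3.431 m·K/W
Q' = ΔT/ΣR = (140 °C − 13.6 °C)/3.431 = 36.84 W/m
From the inner boundary to the perlite/diatomaceous earth interface, ΣR_partial = 2.708 m·K/W.
T_interface = T_in − Q'·ΣR_partial = 140 °C − (36.84)(2.708) = 40.2 °C

T = 40.2 °C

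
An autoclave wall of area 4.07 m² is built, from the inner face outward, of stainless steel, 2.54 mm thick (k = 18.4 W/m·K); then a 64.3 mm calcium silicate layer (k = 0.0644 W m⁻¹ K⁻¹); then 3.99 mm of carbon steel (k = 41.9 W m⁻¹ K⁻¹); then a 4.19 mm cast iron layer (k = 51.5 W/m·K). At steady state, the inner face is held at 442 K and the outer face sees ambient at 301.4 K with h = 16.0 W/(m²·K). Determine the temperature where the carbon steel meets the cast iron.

Resistance network (inner→outer):
  R_stainless steel = L/(kA) = 0.00254/(18.4·4.07) = 3.392×10^-5 K/W
  R_calcium silicate = L/(kA) = 0.0643/(0.0644·4.07) = 0.2453 K/W
  R_carbon steel = L/(kA) = 0.00399/(41.9·4.07) = 2.340×10^-5 K/W
  R_cast iron = L/(kA) = 0.00419/(51.5·4.07) = 1.999×10^-5 K/W
  R_conv,out = 1/(hA) = 1/(16.0·4.07) = 0.01536 K/W
ΣR = 3.392×10^-5 + 0.2453 + 2.340×10^-5 + 1.999×10^-5 + 0.01536 = 0.2607 K/W
Q = ΔT/ΣR = (442 K − 301.4 K)/0.2607 = 539.3 W
From the inner boundary to the carbon steel/cast iron interface, ΣR_partial = 0.2454 K/W.
T_interface = T_in − Q·ΣR_partial = 442 K − (539.3)(0.2454) = 309.7 K

T = 309.7 K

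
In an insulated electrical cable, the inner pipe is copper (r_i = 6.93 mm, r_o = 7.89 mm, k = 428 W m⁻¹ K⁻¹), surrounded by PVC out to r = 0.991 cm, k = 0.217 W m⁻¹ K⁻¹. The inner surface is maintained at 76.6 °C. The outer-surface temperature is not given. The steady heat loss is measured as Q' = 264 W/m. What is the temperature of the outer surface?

Series resistances:
  R'_copper = ln(0.00789/0.00693)/(2πk) = 0.1297/(2π·428) = 4.824×10^-5 m·K/W
  R'_PVC = ln(0.00991/0.00789)/(2πk) = 0.2279/(2π·0.217) = 0.1672 m·K/W
ΣR = 0.1672 m·K/W
ΔT = Q'·ΣR = 264 × 0.1672 = 44.14 K
Heat flows outward, so T_out = T_in − ΔT = 76.6 − 44.14 = 32.5 °C

T_out = 32.5 °C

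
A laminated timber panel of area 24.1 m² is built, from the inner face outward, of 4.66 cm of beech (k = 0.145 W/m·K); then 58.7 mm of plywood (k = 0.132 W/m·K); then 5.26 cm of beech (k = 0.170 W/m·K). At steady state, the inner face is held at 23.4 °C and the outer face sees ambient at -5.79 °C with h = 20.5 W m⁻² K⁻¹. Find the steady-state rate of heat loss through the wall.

Series thermal resistances, inner to outer:
  R_beech = L/(kA) = 0.0466/(0.145·24.1) = 0.01334 K/W
  R_plywood = L/(kA) = 0.0587/(0.132·24.1) = 0.01845 K/W
  R_beech = L/(kA) = 0.0526/(0.170·24.1) = 0.01284 K/W
  R_conv,out = 1/(hA) = 1/(20.5·24.1) = 0.002024 K/W
ΣR = 0.01334 + 0.01845 + 0.01284 + 0.002024 = 0.04665 K/W
Q = ΔT/ΣR = (23.4 °C − -5.79 °C)/0.04665 = 626 W

Q = 626 W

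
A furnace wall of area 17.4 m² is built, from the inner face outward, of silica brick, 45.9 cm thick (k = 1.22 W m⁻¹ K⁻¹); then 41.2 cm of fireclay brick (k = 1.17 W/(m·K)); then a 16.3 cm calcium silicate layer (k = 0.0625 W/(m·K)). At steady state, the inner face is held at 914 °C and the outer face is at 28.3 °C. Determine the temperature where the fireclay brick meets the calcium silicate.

Series thermal resistances, inner to outer:
  R_silica brick = L/(kA) = 0.459/(1.22·17.4) = 0.02162 K/W
  R_fireclay brick = L/(kA) = 0.412/(1.17·17.4) = 0.02024 K/W
  R_calcium silicate = L/(kA) = 0.163/(0.0625·17.4) = 0.1499 K/W
ΣR = 0.02162 + 0.02024 + 0.1499 = 0.1918 K/W
Q = ΔT/ΣR = (914 °C − 28.3 °C)/0.1918 = 4618 W
From the inner boundary to the fireclay brick/calcium silicate interface, ΣR_partial = 0.04186 K/W.
T_interface = T_in − Q·ΣR_partial = 914 °C − (4618)(0.04186) = 721 °C

T = 721 °C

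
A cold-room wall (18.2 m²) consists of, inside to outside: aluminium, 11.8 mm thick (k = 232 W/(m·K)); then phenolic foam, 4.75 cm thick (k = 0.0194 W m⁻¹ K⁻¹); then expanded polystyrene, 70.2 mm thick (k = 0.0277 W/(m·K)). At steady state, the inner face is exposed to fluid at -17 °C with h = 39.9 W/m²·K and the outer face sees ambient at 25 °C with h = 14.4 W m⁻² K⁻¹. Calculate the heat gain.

Resistance network (inner→outer):
  R_conv,in = 1/(hA) = 1/(39.9·18.2) = 0.001377 K/W
  R_aluminium = L/(kA) = 0.0118/(232·18.2) = 2.795×10^-6 K/W
  R_phenolic foam = L/(kA) = 0.0475/(0.0194·18.2) = 0.1345 K/W
  R_expanded polystyrene = L/(kA) = 0.0702/(0.0277·18.2) = 0.1392 K/W
  R_conv,out = 1/(hA) = 1/(14.4·18.2) = 0.003816 K/W
ΣR = 0.001377 + 2.795×10^-6 + 0.1345 + 0.1392 + 0.003816 = 0.2789 K/W
Q = ΔT/ΣR = (-17 °C − 25 °C)/0.2789 = -151 W
(Negative Q ⇒ heat flows inward; heat gain = 151 W.)

Q = 151 W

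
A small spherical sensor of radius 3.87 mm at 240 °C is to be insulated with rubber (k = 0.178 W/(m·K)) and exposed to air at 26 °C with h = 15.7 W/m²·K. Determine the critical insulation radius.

r_cr = 2.27 cm

For a sphere, r_cr = 2k_ins/h = 2·0.178/15.7 = 0.0227 m = 2.27 cm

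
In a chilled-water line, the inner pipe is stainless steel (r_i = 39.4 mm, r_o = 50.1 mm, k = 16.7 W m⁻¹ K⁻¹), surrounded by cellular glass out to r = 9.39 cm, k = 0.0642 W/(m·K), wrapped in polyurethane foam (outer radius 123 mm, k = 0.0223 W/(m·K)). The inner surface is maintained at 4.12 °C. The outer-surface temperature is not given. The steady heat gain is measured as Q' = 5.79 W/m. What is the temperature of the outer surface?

Sum the resistances:
  R'_stainless steel = ln(0.0501/0.0394)/(2πk) = 0.2403/(2π·16.7) = 0.002290 m·K/W
  R'_cellular glass = ln(0.0939/0.0501)/(2πk) = 0.6282/(2π·0.0642) = 1.557 m·K/W
  R'_polyurethane foam = ln(0.123/0.0939)/(2πk) = 0.2700/(2π·0.0223) = 1.927 m·K/W
ΣR = 3.486 m·K/W
ΔT = Q'·ΣR = 5.79 × 3.486 = 20.18 K
Heat flows inward, so T_out = T_in + ΔT = 4.12 + 20.18 = 24.3 °C

T_out = 24.3 °C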